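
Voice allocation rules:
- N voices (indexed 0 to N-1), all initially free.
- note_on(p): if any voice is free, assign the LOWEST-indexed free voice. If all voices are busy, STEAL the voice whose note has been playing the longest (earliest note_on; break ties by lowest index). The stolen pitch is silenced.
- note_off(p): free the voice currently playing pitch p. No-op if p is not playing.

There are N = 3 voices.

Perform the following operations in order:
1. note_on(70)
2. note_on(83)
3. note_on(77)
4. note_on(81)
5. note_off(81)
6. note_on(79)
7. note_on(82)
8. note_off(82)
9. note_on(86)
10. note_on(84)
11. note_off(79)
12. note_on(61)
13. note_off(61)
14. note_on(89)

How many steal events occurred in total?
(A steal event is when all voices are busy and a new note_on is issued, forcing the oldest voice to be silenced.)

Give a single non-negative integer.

Op 1: note_on(70): voice 0 is free -> assigned | voices=[70 - -]
Op 2: note_on(83): voice 1 is free -> assigned | voices=[70 83 -]
Op 3: note_on(77): voice 2 is free -> assigned | voices=[70 83 77]
Op 4: note_on(81): all voices busy, STEAL voice 0 (pitch 70, oldest) -> assign | voices=[81 83 77]
Op 5: note_off(81): free voice 0 | voices=[- 83 77]
Op 6: note_on(79): voice 0 is free -> assigned | voices=[79 83 77]
Op 7: note_on(82): all voices busy, STEAL voice 1 (pitch 83, oldest) -> assign | voices=[79 82 77]
Op 8: note_off(82): free voice 1 | voices=[79 - 77]
Op 9: note_on(86): voice 1 is free -> assigned | voices=[79 86 77]
Op 10: note_on(84): all voices busy, STEAL voice 2 (pitch 77, oldest) -> assign | voices=[79 86 84]
Op 11: note_off(79): free voice 0 | voices=[- 86 84]
Op 12: note_on(61): voice 0 is free -> assigned | voices=[61 86 84]
Op 13: note_off(61): free voice 0 | voices=[- 86 84]
Op 14: note_on(89): voice 0 is free -> assigned | voices=[89 86 84]

Answer: 3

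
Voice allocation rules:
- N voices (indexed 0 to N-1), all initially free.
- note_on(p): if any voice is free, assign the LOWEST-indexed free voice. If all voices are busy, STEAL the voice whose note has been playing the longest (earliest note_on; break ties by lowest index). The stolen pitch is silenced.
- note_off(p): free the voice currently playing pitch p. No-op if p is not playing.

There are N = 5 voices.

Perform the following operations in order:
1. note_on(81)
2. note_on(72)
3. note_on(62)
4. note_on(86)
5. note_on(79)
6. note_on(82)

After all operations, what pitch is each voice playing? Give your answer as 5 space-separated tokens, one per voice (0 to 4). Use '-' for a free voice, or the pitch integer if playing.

Op 1: note_on(81): voice 0 is free -> assigned | voices=[81 - - - -]
Op 2: note_on(72): voice 1 is free -> assigned | voices=[81 72 - - -]
Op 3: note_on(62): voice 2 is free -> assigned | voices=[81 72 62 - -]
Op 4: note_on(86): voice 3 is free -> assigned | voices=[81 72 62 86 -]
Op 5: note_on(79): voice 4 is free -> assigned | voices=[81 72 62 86 79]
Op 6: note_on(82): all voices busy, STEAL voice 0 (pitch 81, oldest) -> assign | voices=[82 72 62 86 79]

Answer: 82 72 62 86 79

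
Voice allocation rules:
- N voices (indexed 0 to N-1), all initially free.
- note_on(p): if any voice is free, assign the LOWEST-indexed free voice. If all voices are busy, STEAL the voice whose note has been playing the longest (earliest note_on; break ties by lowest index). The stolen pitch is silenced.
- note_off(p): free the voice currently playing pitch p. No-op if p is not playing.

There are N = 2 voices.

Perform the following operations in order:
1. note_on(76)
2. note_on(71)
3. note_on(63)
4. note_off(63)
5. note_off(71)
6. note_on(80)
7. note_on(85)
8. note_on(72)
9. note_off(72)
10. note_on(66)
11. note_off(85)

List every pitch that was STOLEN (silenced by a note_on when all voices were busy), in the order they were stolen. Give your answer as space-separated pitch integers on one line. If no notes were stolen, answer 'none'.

Op 1: note_on(76): voice 0 is free -> assigned | voices=[76 -]
Op 2: note_on(71): voice 1 is free -> assigned | voices=[76 71]
Op 3: note_on(63): all voices busy, STEAL voice 0 (pitch 76, oldest) -> assign | voices=[63 71]
Op 4: note_off(63): free voice 0 | voices=[- 71]
Op 5: note_off(71): free voice 1 | voices=[- -]
Op 6: note_on(80): voice 0 is free -> assigned | voices=[80 -]
Op 7: note_on(85): voice 1 is free -> assigned | voices=[80 85]
Op 8: note_on(72): all voices busy, STEAL voice 0 (pitch 80, oldest) -> assign | voices=[72 85]
Op 9: note_off(72): free voice 0 | voices=[- 85]
Op 10: note_on(66): voice 0 is free -> assigned | voices=[66 85]
Op 11: note_off(85): free voice 1 | voices=[66 -]

Answer: 76 80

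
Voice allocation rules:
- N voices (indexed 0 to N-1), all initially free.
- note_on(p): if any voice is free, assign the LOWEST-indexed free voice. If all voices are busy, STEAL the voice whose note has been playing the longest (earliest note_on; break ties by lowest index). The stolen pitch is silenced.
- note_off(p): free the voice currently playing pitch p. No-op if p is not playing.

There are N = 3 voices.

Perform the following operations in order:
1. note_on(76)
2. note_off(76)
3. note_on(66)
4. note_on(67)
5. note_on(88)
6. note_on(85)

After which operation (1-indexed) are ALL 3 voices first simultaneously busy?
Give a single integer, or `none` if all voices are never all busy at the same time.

Op 1: note_on(76): voice 0 is free -> assigned | voices=[76 - -]
Op 2: note_off(76): free voice 0 | voices=[- - -]
Op 3: note_on(66): voice 0 is free -> assigned | voices=[66 - -]
Op 4: note_on(67): voice 1 is free -> assigned | voices=[66 67 -]
Op 5: note_on(88): voice 2 is free -> assigned | voices=[66 67 88]
Op 6: note_on(85): all voices busy, STEAL voice 0 (pitch 66, oldest) -> assign | voices=[85 67 88]

Answer: 5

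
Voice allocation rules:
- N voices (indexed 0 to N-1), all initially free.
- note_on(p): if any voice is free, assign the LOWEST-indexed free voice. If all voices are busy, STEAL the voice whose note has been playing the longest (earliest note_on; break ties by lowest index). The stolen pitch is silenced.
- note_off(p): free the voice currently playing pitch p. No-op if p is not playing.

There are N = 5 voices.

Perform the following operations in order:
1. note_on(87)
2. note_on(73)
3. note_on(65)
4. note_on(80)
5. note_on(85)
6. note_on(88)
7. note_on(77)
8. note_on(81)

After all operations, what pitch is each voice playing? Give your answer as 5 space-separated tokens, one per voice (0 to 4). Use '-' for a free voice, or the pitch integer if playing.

Op 1: note_on(87): voice 0 is free -> assigned | voices=[87 - - - -]
Op 2: note_on(73): voice 1 is free -> assigned | voices=[87 73 - - -]
Op 3: note_on(65): voice 2 is free -> assigned | voices=[87 73 65 - -]
Op 4: note_on(80): voice 3 is free -> assigned | voices=[87 73 65 80 -]
Op 5: note_on(85): voice 4 is free -> assigned | voices=[87 73 65 80 85]
Op 6: note_on(88): all voices busy, STEAL voice 0 (pitch 87, oldest) -> assign | voices=[88 73 65 80 85]
Op 7: note_on(77): all voices busy, STEAL voice 1 (pitch 73, oldest) -> assign | voices=[88 77 65 80 85]
Op 8: note_on(81): all voices busy, STEAL voice 2 (pitch 65, oldest) -> assign | voices=[88 77 81 80 85]

Answer: 88 77 81 80 85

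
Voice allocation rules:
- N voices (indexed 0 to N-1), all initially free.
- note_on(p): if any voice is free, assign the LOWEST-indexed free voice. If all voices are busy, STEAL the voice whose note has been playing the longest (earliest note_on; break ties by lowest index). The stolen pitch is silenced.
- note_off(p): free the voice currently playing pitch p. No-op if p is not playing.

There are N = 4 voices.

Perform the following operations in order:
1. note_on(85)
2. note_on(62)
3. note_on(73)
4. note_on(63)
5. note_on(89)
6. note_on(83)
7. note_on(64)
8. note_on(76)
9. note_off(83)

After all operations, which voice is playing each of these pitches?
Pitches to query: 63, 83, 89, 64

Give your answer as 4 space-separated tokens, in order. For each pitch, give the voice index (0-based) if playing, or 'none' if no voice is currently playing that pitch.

Answer: none none 0 2

Derivation:
Op 1: note_on(85): voice 0 is free -> assigned | voices=[85 - - -]
Op 2: note_on(62): voice 1 is free -> assigned | voices=[85 62 - -]
Op 3: note_on(73): voice 2 is free -> assigned | voices=[85 62 73 -]
Op 4: note_on(63): voice 3 is free -> assigned | voices=[85 62 73 63]
Op 5: note_on(89): all voices busy, STEAL voice 0 (pitch 85, oldest) -> assign | voices=[89 62 73 63]
Op 6: note_on(83): all voices busy, STEAL voice 1 (pitch 62, oldest) -> assign | voices=[89 83 73 63]
Op 7: note_on(64): all voices busy, STEAL voice 2 (pitch 73, oldest) -> assign | voices=[89 83 64 63]
Op 8: note_on(76): all voices busy, STEAL voice 3 (pitch 63, oldest) -> assign | voices=[89 83 64 76]
Op 9: note_off(83): free voice 1 | voices=[89 - 64 76]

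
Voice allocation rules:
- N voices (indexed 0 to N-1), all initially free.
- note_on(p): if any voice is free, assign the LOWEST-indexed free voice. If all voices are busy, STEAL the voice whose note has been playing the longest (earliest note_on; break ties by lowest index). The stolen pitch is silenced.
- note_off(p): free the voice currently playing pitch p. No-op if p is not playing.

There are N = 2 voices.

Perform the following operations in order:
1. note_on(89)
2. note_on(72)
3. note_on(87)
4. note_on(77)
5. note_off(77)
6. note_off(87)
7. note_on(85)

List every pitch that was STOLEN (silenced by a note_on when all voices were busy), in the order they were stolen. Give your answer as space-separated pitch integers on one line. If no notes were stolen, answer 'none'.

Op 1: note_on(89): voice 0 is free -> assigned | voices=[89 -]
Op 2: note_on(72): voice 1 is free -> assigned | voices=[89 72]
Op 3: note_on(87): all voices busy, STEAL voice 0 (pitch 89, oldest) -> assign | voices=[87 72]
Op 4: note_on(77): all voices busy, STEAL voice 1 (pitch 72, oldest) -> assign | voices=[87 77]
Op 5: note_off(77): free voice 1 | voices=[87 -]
Op 6: note_off(87): free voice 0 | voices=[- -]
Op 7: note_on(85): voice 0 is free -> assigned | voices=[85 -]

Answer: 89 72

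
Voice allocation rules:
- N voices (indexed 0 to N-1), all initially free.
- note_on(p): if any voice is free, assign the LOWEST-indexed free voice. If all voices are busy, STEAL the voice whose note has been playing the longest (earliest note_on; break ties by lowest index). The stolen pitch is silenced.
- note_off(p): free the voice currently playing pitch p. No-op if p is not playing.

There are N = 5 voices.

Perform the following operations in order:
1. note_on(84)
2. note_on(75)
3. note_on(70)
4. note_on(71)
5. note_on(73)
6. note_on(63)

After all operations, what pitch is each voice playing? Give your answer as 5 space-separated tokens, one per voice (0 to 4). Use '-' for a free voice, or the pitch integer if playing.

Op 1: note_on(84): voice 0 is free -> assigned | voices=[84 - - - -]
Op 2: note_on(75): voice 1 is free -> assigned | voices=[84 75 - - -]
Op 3: note_on(70): voice 2 is free -> assigned | voices=[84 75 70 - -]
Op 4: note_on(71): voice 3 is free -> assigned | voices=[84 75 70 71 -]
Op 5: note_on(73): voice 4 is free -> assigned | voices=[84 75 70 71 73]
Op 6: note_on(63): all voices busy, STEAL voice 0 (pitch 84, oldest) -> assign | voices=[63 75 70 71 73]

Answer: 63 75 70 71 73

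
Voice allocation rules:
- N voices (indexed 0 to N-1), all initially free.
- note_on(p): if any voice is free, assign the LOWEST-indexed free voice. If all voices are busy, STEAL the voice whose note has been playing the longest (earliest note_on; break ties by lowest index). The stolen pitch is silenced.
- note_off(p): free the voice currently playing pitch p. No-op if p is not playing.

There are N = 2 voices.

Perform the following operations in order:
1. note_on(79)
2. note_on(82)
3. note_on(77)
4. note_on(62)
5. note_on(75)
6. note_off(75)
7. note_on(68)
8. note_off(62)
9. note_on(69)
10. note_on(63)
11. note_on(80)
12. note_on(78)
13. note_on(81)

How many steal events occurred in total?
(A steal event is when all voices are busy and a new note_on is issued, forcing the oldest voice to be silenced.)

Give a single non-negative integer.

Op 1: note_on(79): voice 0 is free -> assigned | voices=[79 -]
Op 2: note_on(82): voice 1 is free -> assigned | voices=[79 82]
Op 3: note_on(77): all voices busy, STEAL voice 0 (pitch 79, oldest) -> assign | voices=[77 82]
Op 4: note_on(62): all voices busy, STEAL voice 1 (pitch 82, oldest) -> assign | voices=[77 62]
Op 5: note_on(75): all voices busy, STEAL voice 0 (pitch 77, oldest) -> assign | voices=[75 62]
Op 6: note_off(75): free voice 0 | voices=[- 62]
Op 7: note_on(68): voice 0 is free -> assigned | voices=[68 62]
Op 8: note_off(62): free voice 1 | voices=[68 -]
Op 9: note_on(69): voice 1 is free -> assigned | voices=[68 69]
Op 10: note_on(63): all voices busy, STEAL voice 0 (pitch 68, oldest) -> assign | voices=[63 69]
Op 11: note_on(80): all voices busy, STEAL voice 1 (pitch 69, oldest) -> assign | voices=[63 80]
Op 12: note_on(78): all voices busy, STEAL voice 0 (pitch 63, oldest) -> assign | voices=[78 80]
Op 13: note_on(81): all voices busy, STEAL voice 1 (pitch 80, oldest) -> assign | voices=[78 81]

Answer: 7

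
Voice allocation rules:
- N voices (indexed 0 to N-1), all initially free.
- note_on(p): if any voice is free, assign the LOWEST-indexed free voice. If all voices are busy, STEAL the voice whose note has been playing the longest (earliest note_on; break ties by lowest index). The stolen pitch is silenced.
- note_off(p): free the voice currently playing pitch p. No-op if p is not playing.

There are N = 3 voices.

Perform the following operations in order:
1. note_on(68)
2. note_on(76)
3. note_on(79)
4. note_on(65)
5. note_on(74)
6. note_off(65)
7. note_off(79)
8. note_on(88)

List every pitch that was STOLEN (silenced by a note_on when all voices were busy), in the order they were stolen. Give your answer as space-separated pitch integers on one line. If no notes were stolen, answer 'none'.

Op 1: note_on(68): voice 0 is free -> assigned | voices=[68 - -]
Op 2: note_on(76): voice 1 is free -> assigned | voices=[68 76 -]
Op 3: note_on(79): voice 2 is free -> assigned | voices=[68 76 79]
Op 4: note_on(65): all voices busy, STEAL voice 0 (pitch 68, oldest) -> assign | voices=[65 76 79]
Op 5: note_on(74): all voices busy, STEAL voice 1 (pitch 76, oldest) -> assign | voices=[65 74 79]
Op 6: note_off(65): free voice 0 | voices=[- 74 79]
Op 7: note_off(79): free voice 2 | voices=[- 74 -]
Op 8: note_on(88): voice 0 is free -> assigned | voices=[88 74 -]

Answer: 68 76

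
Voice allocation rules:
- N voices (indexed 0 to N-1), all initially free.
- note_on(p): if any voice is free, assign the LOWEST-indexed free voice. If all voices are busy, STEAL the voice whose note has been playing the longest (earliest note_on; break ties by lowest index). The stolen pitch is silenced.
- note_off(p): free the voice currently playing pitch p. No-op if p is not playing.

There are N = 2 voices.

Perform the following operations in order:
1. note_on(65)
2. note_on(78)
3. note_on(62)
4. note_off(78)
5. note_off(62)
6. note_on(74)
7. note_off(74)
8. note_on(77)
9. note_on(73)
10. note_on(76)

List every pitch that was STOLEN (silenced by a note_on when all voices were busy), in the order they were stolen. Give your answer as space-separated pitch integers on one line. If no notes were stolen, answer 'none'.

Answer: 65 77

Derivation:
Op 1: note_on(65): voice 0 is free -> assigned | voices=[65 -]
Op 2: note_on(78): voice 1 is free -> assigned | voices=[65 78]
Op 3: note_on(62): all voices busy, STEAL voice 0 (pitch 65, oldest) -> assign | voices=[62 78]
Op 4: note_off(78): free voice 1 | voices=[62 -]
Op 5: note_off(62): free voice 0 | voices=[- -]
Op 6: note_on(74): voice 0 is free -> assigned | voices=[74 -]
Op 7: note_off(74): free voice 0 | voices=[- -]
Op 8: note_on(77): voice 0 is free -> assigned | voices=[77 -]
Op 9: note_on(73): voice 1 is free -> assigned | voices=[77 73]
Op 10: note_on(76): all voices busy, STEAL voice 0 (pitch 77, oldest) -> assign | voices=[76 73]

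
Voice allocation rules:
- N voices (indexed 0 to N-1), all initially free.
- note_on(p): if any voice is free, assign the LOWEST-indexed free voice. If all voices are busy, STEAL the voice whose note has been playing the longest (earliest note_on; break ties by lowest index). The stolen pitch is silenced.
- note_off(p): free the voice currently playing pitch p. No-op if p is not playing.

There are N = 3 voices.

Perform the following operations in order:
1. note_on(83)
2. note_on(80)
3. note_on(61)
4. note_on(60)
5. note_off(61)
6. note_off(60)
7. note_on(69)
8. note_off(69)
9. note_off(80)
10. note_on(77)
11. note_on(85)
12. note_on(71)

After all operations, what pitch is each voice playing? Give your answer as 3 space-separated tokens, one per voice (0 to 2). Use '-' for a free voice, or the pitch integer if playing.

Op 1: note_on(83): voice 0 is free -> assigned | voices=[83 - -]
Op 2: note_on(80): voice 1 is free -> assigned | voices=[83 80 -]
Op 3: note_on(61): voice 2 is free -> assigned | voices=[83 80 61]
Op 4: note_on(60): all voices busy, STEAL voice 0 (pitch 83, oldest) -> assign | voices=[60 80 61]
Op 5: note_off(61): free voice 2 | voices=[60 80 -]
Op 6: note_off(60): free voice 0 | voices=[- 80 -]
Op 7: note_on(69): voice 0 is free -> assigned | voices=[69 80 -]
Op 8: note_off(69): free voice 0 | voices=[- 80 -]
Op 9: note_off(80): free voice 1 | voices=[- - -]
Op 10: note_on(77): voice 0 is free -> assigned | voices=[77 - -]
Op 11: note_on(85): voice 1 is free -> assigned | voices=[77 85 -]
Op 12: note_on(71): voice 2 is free -> assigned | voices=[77 85 71]

Answer: 77 85 71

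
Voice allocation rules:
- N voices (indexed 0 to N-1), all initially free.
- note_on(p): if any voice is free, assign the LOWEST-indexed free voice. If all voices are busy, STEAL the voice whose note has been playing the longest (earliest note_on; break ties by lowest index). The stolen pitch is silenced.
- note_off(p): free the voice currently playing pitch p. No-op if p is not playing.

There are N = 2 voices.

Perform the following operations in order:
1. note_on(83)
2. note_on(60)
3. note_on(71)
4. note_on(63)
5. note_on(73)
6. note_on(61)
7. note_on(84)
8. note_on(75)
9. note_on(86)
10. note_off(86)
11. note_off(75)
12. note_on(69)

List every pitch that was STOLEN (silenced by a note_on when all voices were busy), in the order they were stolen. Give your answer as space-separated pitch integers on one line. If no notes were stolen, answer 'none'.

Answer: 83 60 71 63 73 61 84

Derivation:
Op 1: note_on(83): voice 0 is free -> assigned | voices=[83 -]
Op 2: note_on(60): voice 1 is free -> assigned | voices=[83 60]
Op 3: note_on(71): all voices busy, STEAL voice 0 (pitch 83, oldest) -> assign | voices=[71 60]
Op 4: note_on(63): all voices busy, STEAL voice 1 (pitch 60, oldest) -> assign | voices=[71 63]
Op 5: note_on(73): all voices busy, STEAL voice 0 (pitch 71, oldest) -> assign | voices=[73 63]
Op 6: note_on(61): all voices busy, STEAL voice 1 (pitch 63, oldest) -> assign | voices=[73 61]
Op 7: note_on(84): all voices busy, STEAL voice 0 (pitch 73, oldest) -> assign | voices=[84 61]
Op 8: note_on(75): all voices busy, STEAL voice 1 (pitch 61, oldest) -> assign | voices=[84 75]
Op 9: note_on(86): all voices busy, STEAL voice 0 (pitch 84, oldest) -> assign | voices=[86 75]
Op 10: note_off(86): free voice 0 | voices=[- 75]
Op 11: note_off(75): free voice 1 | voices=[- -]
Op 12: note_on(69): voice 0 is free -> assigned | voices=[69 -]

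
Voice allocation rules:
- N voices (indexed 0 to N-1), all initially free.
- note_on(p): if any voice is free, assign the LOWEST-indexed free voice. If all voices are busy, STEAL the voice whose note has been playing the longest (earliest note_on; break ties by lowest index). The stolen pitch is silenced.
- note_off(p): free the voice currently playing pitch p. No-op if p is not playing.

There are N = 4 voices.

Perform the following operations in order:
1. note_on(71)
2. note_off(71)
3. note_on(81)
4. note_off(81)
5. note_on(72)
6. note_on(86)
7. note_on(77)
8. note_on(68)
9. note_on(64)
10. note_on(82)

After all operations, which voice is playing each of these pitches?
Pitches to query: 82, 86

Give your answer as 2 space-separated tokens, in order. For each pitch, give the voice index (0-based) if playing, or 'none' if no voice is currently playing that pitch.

Answer: 1 none

Derivation:
Op 1: note_on(71): voice 0 is free -> assigned | voices=[71 - - -]
Op 2: note_off(71): free voice 0 | voices=[- - - -]
Op 3: note_on(81): voice 0 is free -> assigned | voices=[81 - - -]
Op 4: note_off(81): free voice 0 | voices=[- - - -]
Op 5: note_on(72): voice 0 is free -> assigned | voices=[72 - - -]
Op 6: note_on(86): voice 1 is free -> assigned | voices=[72 86 - -]
Op 7: note_on(77): voice 2 is free -> assigned | voices=[72 86 77 -]
Op 8: note_on(68): voice 3 is free -> assigned | voices=[72 86 77 68]
Op 9: note_on(64): all voices busy, STEAL voice 0 (pitch 72, oldest) -> assign | voices=[64 86 77 68]
Op 10: note_on(82): all voices busy, STEAL voice 1 (pitch 86, oldest) -> assign | voices=[64 82 77 68]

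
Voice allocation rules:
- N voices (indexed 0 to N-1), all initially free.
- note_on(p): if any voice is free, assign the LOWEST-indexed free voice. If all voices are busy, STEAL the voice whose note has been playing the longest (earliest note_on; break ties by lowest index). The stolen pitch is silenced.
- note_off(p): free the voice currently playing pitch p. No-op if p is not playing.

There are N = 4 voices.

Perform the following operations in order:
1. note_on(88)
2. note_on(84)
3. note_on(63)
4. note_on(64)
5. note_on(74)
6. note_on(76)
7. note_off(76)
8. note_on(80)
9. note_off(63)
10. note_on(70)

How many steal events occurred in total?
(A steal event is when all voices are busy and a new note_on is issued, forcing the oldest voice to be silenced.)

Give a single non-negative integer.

Answer: 2

Derivation:
Op 1: note_on(88): voice 0 is free -> assigned | voices=[88 - - -]
Op 2: note_on(84): voice 1 is free -> assigned | voices=[88 84 - -]
Op 3: note_on(63): voice 2 is free -> assigned | voices=[88 84 63 -]
Op 4: note_on(64): voice 3 is free -> assigned | voices=[88 84 63 64]
Op 5: note_on(74): all voices busy, STEAL voice 0 (pitch 88, oldest) -> assign | voices=[74 84 63 64]
Op 6: note_on(76): all voices busy, STEAL voice 1 (pitch 84, oldest) -> assign | voices=[74 76 63 64]
Op 7: note_off(76): free voice 1 | voices=[74 - 63 64]
Op 8: note_on(80): voice 1 is free -> assigned | voices=[74 80 63 64]
Op 9: note_off(63): free voice 2 | voices=[74 80 - 64]
Op 10: note_on(70): voice 2 is free -> assigned | voices=[74 80 70 64]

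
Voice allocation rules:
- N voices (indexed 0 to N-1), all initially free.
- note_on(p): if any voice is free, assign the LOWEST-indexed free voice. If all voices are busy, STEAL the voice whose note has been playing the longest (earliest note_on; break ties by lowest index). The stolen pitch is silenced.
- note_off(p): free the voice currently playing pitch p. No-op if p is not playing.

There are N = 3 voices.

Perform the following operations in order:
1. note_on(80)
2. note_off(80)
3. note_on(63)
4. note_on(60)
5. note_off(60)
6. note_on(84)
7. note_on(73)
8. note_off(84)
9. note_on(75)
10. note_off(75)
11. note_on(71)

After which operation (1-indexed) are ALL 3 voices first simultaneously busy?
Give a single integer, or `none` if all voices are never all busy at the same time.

Op 1: note_on(80): voice 0 is free -> assigned | voices=[80 - -]
Op 2: note_off(80): free voice 0 | voices=[- - -]
Op 3: note_on(63): voice 0 is free -> assigned | voices=[63 - -]
Op 4: note_on(60): voice 1 is free -> assigned | voices=[63 60 -]
Op 5: note_off(60): free voice 1 | voices=[63 - -]
Op 6: note_on(84): voice 1 is free -> assigned | voices=[63 84 -]
Op 7: note_on(73): voice 2 is free -> assigned | voices=[63 84 73]
Op 8: note_off(84): free voice 1 | voices=[63 - 73]
Op 9: note_on(75): voice 1 is free -> assigned | voices=[63 75 73]
Op 10: note_off(75): free voice 1 | voices=[63 - 73]
Op 11: note_on(71): voice 1 is free -> assigned | voices=[63 71 73]

Answer: 7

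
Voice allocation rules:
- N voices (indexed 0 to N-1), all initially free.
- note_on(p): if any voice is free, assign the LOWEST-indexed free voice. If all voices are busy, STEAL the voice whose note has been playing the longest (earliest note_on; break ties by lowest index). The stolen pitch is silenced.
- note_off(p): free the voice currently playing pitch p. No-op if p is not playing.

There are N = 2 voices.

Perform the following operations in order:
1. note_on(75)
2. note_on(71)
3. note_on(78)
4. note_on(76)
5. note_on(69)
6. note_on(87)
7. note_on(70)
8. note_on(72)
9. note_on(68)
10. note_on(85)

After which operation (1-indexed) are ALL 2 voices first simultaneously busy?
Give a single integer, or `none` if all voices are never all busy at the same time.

Answer: 2

Derivation:
Op 1: note_on(75): voice 0 is free -> assigned | voices=[75 -]
Op 2: note_on(71): voice 1 is free -> assigned | voices=[75 71]
Op 3: note_on(78): all voices busy, STEAL voice 0 (pitch 75, oldest) -> assign | voices=[78 71]
Op 4: note_on(76): all voices busy, STEAL voice 1 (pitch 71, oldest) -> assign | voices=[78 76]
Op 5: note_on(69): all voices busy, STEAL voice 0 (pitch 78, oldest) -> assign | voices=[69 76]
Op 6: note_on(87): all voices busy, STEAL voice 1 (pitch 76, oldest) -> assign | voices=[69 87]
Op 7: note_on(70): all voices busy, STEAL voice 0 (pitch 69, oldest) -> assign | voices=[70 87]
Op 8: note_on(72): all voices busy, STEAL voice 1 (pitch 87, oldest) -> assign | voices=[70 72]
Op 9: note_on(68): all voices busy, STEAL voice 0 (pitch 70, oldest) -> assign | voices=[68 72]
Op 10: note_on(85): all voices busy, STEAL voice 1 (pitch 72, oldest) -> assign | voices=[68 85]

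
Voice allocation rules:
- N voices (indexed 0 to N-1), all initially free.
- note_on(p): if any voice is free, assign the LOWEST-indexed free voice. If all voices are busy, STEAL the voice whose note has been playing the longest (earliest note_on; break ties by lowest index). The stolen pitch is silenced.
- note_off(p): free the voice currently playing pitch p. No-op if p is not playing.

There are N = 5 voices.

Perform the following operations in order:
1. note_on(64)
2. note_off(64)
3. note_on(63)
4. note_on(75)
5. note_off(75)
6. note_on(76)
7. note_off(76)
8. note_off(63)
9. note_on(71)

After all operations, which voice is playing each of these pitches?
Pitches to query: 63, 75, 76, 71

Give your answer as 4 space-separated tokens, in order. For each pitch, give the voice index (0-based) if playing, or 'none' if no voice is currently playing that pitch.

Answer: none none none 0

Derivation:
Op 1: note_on(64): voice 0 is free -> assigned | voices=[64 - - - -]
Op 2: note_off(64): free voice 0 | voices=[- - - - -]
Op 3: note_on(63): voice 0 is free -> assigned | voices=[63 - - - -]
Op 4: note_on(75): voice 1 is free -> assigned | voices=[63 75 - - -]
Op 5: note_off(75): free voice 1 | voices=[63 - - - -]
Op 6: note_on(76): voice 1 is free -> assigned | voices=[63 76 - - -]
Op 7: note_off(76): free voice 1 | voices=[63 - - - -]
Op 8: note_off(63): free voice 0 | voices=[- - - - -]
Op 9: note_on(71): voice 0 is free -> assigned | voices=[71 - - - -]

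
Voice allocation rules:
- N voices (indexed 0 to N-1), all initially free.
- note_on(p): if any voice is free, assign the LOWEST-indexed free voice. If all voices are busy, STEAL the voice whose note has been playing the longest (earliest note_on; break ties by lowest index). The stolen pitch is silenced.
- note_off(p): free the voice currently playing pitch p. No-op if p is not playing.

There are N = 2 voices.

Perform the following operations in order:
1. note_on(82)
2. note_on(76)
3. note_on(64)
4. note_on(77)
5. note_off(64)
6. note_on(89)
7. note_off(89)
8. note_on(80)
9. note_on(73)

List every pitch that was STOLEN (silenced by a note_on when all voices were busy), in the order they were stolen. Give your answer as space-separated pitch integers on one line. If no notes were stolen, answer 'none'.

Op 1: note_on(82): voice 0 is free -> assigned | voices=[82 -]
Op 2: note_on(76): voice 1 is free -> assigned | voices=[82 76]
Op 3: note_on(64): all voices busy, STEAL voice 0 (pitch 82, oldest) -> assign | voices=[64 76]
Op 4: note_on(77): all voices busy, STEAL voice 1 (pitch 76, oldest) -> assign | voices=[64 77]
Op 5: note_off(64): free voice 0 | voices=[- 77]
Op 6: note_on(89): voice 0 is free -> assigned | voices=[89 77]
Op 7: note_off(89): free voice 0 | voices=[- 77]
Op 8: note_on(80): voice 0 is free -> assigned | voices=[80 77]
Op 9: note_on(73): all voices busy, STEAL voice 1 (pitch 77, oldest) -> assign | voices=[80 73]

Answer: 82 76 77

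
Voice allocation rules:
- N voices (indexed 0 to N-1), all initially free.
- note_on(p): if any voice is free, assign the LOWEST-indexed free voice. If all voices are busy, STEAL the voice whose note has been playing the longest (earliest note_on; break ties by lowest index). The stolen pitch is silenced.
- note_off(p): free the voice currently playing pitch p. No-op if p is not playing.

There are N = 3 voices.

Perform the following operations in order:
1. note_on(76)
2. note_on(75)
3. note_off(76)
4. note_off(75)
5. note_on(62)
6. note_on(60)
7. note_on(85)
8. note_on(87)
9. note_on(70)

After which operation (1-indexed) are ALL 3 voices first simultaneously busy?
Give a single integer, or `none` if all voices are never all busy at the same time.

Answer: 7

Derivation:
Op 1: note_on(76): voice 0 is free -> assigned | voices=[76 - -]
Op 2: note_on(75): voice 1 is free -> assigned | voices=[76 75 -]
Op 3: note_off(76): free voice 0 | voices=[- 75 -]
Op 4: note_off(75): free voice 1 | voices=[- - -]
Op 5: note_on(62): voice 0 is free -> assigned | voices=[62 - -]
Op 6: note_on(60): voice 1 is free -> assigned | voices=[62 60 -]
Op 7: note_on(85): voice 2 is free -> assigned | voices=[62 60 85]
Op 8: note_on(87): all voices busy, STEAL voice 0 (pitch 62, oldest) -> assign | voices=[87 60 85]
Op 9: note_on(70): all voices busy, STEAL voice 1 (pitch 60, oldest) -> assign | voices=[87 70 85]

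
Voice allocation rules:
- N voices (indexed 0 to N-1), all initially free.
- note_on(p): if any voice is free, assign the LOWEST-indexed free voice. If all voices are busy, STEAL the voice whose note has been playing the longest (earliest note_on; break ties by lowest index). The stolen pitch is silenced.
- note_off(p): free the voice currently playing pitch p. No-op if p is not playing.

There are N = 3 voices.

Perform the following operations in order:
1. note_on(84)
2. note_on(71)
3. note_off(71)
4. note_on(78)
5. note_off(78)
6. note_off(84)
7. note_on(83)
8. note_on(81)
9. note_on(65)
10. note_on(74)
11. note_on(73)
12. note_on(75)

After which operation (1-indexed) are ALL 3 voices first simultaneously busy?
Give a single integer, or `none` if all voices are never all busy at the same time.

Answer: 9

Derivation:
Op 1: note_on(84): voice 0 is free -> assigned | voices=[84 - -]
Op 2: note_on(71): voice 1 is free -> assigned | voices=[84 71 -]
Op 3: note_off(71): free voice 1 | voices=[84 - -]
Op 4: note_on(78): voice 1 is free -> assigned | voices=[84 78 -]
Op 5: note_off(78): free voice 1 | voices=[84 - -]
Op 6: note_off(84): free voice 0 | voices=[- - -]
Op 7: note_on(83): voice 0 is free -> assigned | voices=[83 - -]
Op 8: note_on(81): voice 1 is free -> assigned | voices=[83 81 -]
Op 9: note_on(65): voice 2 is free -> assigned | voices=[83 81 65]
Op 10: note_on(74): all voices busy, STEAL voice 0 (pitch 83, oldest) -> assign | voices=[74 81 65]
Op 11: note_on(73): all voices busy, STEAL voice 1 (pitch 81, oldest) -> assign | voices=[74 73 65]
Op 12: note_on(75): all voices busy, STEAL voice 2 (pitch 65, oldest) -> assign | voices=[74 73 75]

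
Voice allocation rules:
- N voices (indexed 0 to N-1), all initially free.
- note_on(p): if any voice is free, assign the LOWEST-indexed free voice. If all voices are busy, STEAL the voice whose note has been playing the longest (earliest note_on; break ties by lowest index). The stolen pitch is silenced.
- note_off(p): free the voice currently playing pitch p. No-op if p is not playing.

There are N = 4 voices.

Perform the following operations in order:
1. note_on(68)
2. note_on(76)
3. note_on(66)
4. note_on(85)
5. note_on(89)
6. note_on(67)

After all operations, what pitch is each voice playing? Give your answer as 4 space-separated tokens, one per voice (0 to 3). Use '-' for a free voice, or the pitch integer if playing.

Answer: 89 67 66 85

Derivation:
Op 1: note_on(68): voice 0 is free -> assigned | voices=[68 - - -]
Op 2: note_on(76): voice 1 is free -> assigned | voices=[68 76 - -]
Op 3: note_on(66): voice 2 is free -> assigned | voices=[68 76 66 -]
Op 4: note_on(85): voice 3 is free -> assigned | voices=[68 76 66 85]
Op 5: note_on(89): all voices busy, STEAL voice 0 (pitch 68, oldest) -> assign | voices=[89 76 66 85]
Op 6: note_on(67): all voices busy, STEAL voice 1 (pitch 76, oldest) -> assign | voices=[89 67 66 85]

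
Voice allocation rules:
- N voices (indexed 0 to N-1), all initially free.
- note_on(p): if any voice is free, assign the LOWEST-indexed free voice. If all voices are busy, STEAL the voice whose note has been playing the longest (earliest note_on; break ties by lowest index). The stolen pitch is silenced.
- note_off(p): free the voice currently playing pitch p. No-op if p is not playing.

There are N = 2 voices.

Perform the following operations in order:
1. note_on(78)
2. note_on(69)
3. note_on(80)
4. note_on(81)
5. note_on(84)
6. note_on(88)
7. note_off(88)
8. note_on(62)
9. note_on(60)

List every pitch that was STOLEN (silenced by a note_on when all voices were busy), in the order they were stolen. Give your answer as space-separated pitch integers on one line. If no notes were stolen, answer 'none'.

Op 1: note_on(78): voice 0 is free -> assigned | voices=[78 -]
Op 2: note_on(69): voice 1 is free -> assigned | voices=[78 69]
Op 3: note_on(80): all voices busy, STEAL voice 0 (pitch 78, oldest) -> assign | voices=[80 69]
Op 4: note_on(81): all voices busy, STEAL voice 1 (pitch 69, oldest) -> assign | voices=[80 81]
Op 5: note_on(84): all voices busy, STEAL voice 0 (pitch 80, oldest) -> assign | voices=[84 81]
Op 6: note_on(88): all voices busy, STEAL voice 1 (pitch 81, oldest) -> assign | voices=[84 88]
Op 7: note_off(88): free voice 1 | voices=[84 -]
Op 8: note_on(62): voice 1 is free -> assigned | voices=[84 62]
Op 9: note_on(60): all voices busy, STEAL voice 0 (pitch 84, oldest) -> assign | voices=[60 62]

Answer: 78 69 80 81 84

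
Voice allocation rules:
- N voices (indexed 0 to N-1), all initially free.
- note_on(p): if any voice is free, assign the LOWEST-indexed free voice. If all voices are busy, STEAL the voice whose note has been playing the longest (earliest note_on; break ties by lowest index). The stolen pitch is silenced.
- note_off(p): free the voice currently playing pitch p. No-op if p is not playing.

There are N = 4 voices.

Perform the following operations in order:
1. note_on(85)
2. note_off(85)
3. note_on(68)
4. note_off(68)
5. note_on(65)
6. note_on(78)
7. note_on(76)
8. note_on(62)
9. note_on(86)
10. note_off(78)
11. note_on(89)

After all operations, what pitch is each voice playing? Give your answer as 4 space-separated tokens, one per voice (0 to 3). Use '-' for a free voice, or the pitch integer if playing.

Op 1: note_on(85): voice 0 is free -> assigned | voices=[85 - - -]
Op 2: note_off(85): free voice 0 | voices=[- - - -]
Op 3: note_on(68): voice 0 is free -> assigned | voices=[68 - - -]
Op 4: note_off(68): free voice 0 | voices=[- - - -]
Op 5: note_on(65): voice 0 is free -> assigned | voices=[65 - - -]
Op 6: note_on(78): voice 1 is free -> assigned | voices=[65 78 - -]
Op 7: note_on(76): voice 2 is free -> assigned | voices=[65 78 76 -]
Op 8: note_on(62): voice 3 is free -> assigned | voices=[65 78 76 62]
Op 9: note_on(86): all voices busy, STEAL voice 0 (pitch 65, oldest) -> assign | voices=[86 78 76 62]
Op 10: note_off(78): free voice 1 | voices=[86 - 76 62]
Op 11: note_on(89): voice 1 is free -> assigned | voices=[86 89 76 62]

Answer: 86 89 76 62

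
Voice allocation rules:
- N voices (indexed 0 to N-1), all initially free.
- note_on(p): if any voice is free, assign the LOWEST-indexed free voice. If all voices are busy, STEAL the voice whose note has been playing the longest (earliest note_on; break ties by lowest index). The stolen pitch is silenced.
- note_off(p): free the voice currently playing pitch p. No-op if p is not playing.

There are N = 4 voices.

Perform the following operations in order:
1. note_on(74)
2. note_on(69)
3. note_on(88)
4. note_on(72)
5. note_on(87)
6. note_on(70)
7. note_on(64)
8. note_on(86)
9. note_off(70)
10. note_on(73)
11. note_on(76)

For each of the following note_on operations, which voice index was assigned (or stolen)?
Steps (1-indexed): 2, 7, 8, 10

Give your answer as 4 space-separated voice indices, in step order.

Answer: 1 2 3 1

Derivation:
Op 1: note_on(74): voice 0 is free -> assigned | voices=[74 - - -]
Op 2: note_on(69): voice 1 is free -> assigned | voices=[74 69 - -]
Op 3: note_on(88): voice 2 is free -> assigned | voices=[74 69 88 -]
Op 4: note_on(72): voice 3 is free -> assigned | voices=[74 69 88 72]
Op 5: note_on(87): all voices busy, STEAL voice 0 (pitch 74, oldest) -> assign | voices=[87 69 88 72]
Op 6: note_on(70): all voices busy, STEAL voice 1 (pitch 69, oldest) -> assign | voices=[87 70 88 72]
Op 7: note_on(64): all voices busy, STEAL voice 2 (pitch 88, oldest) -> assign | voices=[87 70 64 72]
Op 8: note_on(86): all voices busy, STEAL voice 3 (pitch 72, oldest) -> assign | voices=[87 70 64 86]
Op 9: note_off(70): free voice 1 | voices=[87 - 64 86]
Op 10: note_on(73): voice 1 is free -> assigned | voices=[87 73 64 86]
Op 11: note_on(76): all voices busy, STEAL voice 0 (pitch 87, oldest) -> assign | voices=[76 73 64 86]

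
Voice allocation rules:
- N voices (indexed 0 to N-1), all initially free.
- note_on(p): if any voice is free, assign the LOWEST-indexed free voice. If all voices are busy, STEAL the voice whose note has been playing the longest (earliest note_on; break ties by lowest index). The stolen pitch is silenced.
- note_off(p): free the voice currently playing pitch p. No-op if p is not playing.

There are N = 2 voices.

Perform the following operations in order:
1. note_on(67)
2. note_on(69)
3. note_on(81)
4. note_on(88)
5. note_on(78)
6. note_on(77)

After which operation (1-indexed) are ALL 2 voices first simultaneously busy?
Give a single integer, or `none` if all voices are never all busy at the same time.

Op 1: note_on(67): voice 0 is free -> assigned | voices=[67 -]
Op 2: note_on(69): voice 1 is free -> assigned | voices=[67 69]
Op 3: note_on(81): all voices busy, STEAL voice 0 (pitch 67, oldest) -> assign | voices=[81 69]
Op 4: note_on(88): all voices busy, STEAL voice 1 (pitch 69, oldest) -> assign | voices=[81 88]
Op 5: note_on(78): all voices busy, STEAL voice 0 (pitch 81, oldest) -> assign | voices=[78 88]
Op 6: note_on(77): all voices busy, STEAL voice 1 (pitch 88, oldest) -> assign | voices=[78 77]

Answer: 2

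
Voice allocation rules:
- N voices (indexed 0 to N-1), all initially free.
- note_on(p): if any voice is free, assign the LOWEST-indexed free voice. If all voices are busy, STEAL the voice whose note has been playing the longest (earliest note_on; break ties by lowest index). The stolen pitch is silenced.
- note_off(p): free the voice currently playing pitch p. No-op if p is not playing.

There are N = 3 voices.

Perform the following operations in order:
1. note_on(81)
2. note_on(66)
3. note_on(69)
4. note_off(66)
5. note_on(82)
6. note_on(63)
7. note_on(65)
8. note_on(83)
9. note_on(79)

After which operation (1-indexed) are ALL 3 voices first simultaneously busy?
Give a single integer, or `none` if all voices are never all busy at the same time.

Op 1: note_on(81): voice 0 is free -> assigned | voices=[81 - -]
Op 2: note_on(66): voice 1 is free -> assigned | voices=[81 66 -]
Op 3: note_on(69): voice 2 is free -> assigned | voices=[81 66 69]
Op 4: note_off(66): free voice 1 | voices=[81 - 69]
Op 5: note_on(82): voice 1 is free -> assigned | voices=[81 82 69]
Op 6: note_on(63): all voices busy, STEAL voice 0 (pitch 81, oldest) -> assign | voices=[63 82 69]
Op 7: note_on(65): all voices busy, STEAL voice 2 (pitch 69, oldest) -> assign | voices=[63 82 65]
Op 8: note_on(83): all voices busy, STEAL voice 1 (pitch 82, oldest) -> assign | voices=[63 83 65]
Op 9: note_on(79): all voices busy, STEAL voice 0 (pitch 63, oldest) -> assign | voices=[79 83 65]

Answer: 3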